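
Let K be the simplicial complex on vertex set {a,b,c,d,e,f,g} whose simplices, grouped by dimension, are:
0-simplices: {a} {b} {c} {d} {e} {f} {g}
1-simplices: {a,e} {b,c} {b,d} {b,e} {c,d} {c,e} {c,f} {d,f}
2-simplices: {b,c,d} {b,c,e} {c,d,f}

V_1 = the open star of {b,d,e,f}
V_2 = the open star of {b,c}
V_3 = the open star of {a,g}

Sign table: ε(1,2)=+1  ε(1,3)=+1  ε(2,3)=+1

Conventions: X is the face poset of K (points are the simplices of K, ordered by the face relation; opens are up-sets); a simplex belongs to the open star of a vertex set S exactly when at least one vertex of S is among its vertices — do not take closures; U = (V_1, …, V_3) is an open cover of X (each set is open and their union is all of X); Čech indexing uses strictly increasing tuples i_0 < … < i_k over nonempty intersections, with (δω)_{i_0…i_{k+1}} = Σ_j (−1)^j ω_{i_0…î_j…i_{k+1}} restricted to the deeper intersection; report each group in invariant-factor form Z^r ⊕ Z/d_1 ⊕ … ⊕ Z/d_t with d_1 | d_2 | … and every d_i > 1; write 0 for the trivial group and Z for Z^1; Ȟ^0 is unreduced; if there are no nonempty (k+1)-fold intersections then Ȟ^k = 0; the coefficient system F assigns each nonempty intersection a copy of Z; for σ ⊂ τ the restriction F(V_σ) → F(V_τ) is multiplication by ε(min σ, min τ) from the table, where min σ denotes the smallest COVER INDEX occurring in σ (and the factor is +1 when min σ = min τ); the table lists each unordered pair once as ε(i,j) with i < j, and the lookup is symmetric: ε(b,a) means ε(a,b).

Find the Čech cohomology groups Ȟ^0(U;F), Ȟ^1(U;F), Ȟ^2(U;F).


nerve of the cover:
  V1={{b},{d},{e},{f},{a,e},{b,c},{b,d},{b,e},{c,d},{c,e},{c,f},{d,f},{b,c,d},{b,c,e},{c,d,f}} V2={{b},{c},{b,c},{b,d},{b,e},{c,d},{c,e},{c,f},{b,c,d},{b,c,e},{c,d,f}} V3={{a},{g},{a,e}}
  V12={{b},{b,c},{b,d},{b,e},{c,d},{c,e},{c,f},{b,c,d},{b,c,e},{c,d,f}} V13={{a,e}}
C dims 3,2; δ0: rk 2, SNF 1^2
Ȟ^0 = (3 − 2) − 0 = 1, so Ȟ^0 ≅ Z
Ȟ^1 = (2 − 0) − 2 = 0, so Ȟ^1 ≅ 0
Ȟ^2 = (0 − 0) − 0 = 0, so Ȟ^2 ≅ 0

Ȟ^0 ≅ Z, Ȟ^1 ≅ 0 and Ȟ^2 ≅ 0


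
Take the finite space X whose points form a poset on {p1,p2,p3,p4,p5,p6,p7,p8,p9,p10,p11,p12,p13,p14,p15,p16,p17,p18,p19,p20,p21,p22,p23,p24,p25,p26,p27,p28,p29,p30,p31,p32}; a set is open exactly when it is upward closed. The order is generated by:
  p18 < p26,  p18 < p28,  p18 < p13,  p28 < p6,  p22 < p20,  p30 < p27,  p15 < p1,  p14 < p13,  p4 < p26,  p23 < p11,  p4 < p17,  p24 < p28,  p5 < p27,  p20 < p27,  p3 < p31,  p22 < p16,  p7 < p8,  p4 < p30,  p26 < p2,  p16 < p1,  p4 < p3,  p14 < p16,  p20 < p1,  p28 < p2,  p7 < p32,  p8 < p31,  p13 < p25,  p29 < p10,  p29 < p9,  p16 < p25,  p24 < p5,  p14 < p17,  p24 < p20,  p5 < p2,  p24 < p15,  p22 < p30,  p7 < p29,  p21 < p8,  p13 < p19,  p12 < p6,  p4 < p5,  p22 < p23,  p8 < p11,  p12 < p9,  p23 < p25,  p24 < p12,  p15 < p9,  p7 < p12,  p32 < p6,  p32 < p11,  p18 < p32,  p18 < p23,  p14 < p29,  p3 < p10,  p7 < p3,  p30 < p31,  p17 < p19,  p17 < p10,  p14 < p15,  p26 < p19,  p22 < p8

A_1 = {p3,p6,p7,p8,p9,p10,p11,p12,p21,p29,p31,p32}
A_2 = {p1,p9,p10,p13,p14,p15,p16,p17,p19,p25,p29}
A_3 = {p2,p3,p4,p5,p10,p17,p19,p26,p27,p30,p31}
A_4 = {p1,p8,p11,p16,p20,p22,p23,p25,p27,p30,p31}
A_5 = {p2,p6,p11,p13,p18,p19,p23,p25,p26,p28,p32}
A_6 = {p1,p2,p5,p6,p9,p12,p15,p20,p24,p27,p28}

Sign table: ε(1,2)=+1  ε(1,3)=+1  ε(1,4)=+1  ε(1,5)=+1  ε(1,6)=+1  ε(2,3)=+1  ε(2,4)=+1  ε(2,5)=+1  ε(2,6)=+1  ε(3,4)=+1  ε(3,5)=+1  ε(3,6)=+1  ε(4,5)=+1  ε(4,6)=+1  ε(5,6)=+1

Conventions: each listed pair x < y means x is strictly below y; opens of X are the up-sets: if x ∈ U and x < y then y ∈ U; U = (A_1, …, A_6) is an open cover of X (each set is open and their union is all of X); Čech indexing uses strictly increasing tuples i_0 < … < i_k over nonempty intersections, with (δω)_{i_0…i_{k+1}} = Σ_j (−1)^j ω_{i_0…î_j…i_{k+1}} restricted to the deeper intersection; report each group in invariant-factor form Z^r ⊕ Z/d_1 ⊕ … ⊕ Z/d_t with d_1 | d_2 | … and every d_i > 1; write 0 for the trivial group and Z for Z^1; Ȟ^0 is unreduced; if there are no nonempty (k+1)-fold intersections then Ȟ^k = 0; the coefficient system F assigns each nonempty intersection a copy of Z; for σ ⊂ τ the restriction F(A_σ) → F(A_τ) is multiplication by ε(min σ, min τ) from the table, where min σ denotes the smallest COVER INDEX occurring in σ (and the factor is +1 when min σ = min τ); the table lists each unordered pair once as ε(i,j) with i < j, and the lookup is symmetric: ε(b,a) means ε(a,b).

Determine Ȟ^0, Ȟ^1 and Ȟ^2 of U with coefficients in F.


Ȟ^0 = Z, Ȟ^1 = 0 and Ȟ^2 = Z/2

nonempty overlaps:
  A12={p9,p10,p29} A13={p3,p10,p31} A14={p8,p11,p31} A15={p6,p11,p32} A16={p6,p9,p12} A23={p10,p17,p19} A24={p1,p16,p25} A25={p13,p19,p25} A26={p1,p9,p15} A34={p27,p30,p31} A35={p2,p19,p26} A36={p2,p5,p27} A45={p11,p23,p25} A46={p1,p20,p27} A56={p2,p6,p28}
  A123={p10} A126={p9} A134={p31} A145={p11} A156={p6} A235={p19} A245={p25} A246={p1} A346={p27} A356={p2}
C dims 6,15,10; δ0: rk 5, SNF 1^5; δ1: rk 10, SNF 1^9·2
degree 0: 6−5−0 = 1 → Ȟ^0 ≅ Z
degree 1: 15−10−5 = 0 → Ȟ^1 ≅ 0
degree 2: 10−0−10 = 0 plus torsion [2] → Ȟ^2 ≅ Z/2


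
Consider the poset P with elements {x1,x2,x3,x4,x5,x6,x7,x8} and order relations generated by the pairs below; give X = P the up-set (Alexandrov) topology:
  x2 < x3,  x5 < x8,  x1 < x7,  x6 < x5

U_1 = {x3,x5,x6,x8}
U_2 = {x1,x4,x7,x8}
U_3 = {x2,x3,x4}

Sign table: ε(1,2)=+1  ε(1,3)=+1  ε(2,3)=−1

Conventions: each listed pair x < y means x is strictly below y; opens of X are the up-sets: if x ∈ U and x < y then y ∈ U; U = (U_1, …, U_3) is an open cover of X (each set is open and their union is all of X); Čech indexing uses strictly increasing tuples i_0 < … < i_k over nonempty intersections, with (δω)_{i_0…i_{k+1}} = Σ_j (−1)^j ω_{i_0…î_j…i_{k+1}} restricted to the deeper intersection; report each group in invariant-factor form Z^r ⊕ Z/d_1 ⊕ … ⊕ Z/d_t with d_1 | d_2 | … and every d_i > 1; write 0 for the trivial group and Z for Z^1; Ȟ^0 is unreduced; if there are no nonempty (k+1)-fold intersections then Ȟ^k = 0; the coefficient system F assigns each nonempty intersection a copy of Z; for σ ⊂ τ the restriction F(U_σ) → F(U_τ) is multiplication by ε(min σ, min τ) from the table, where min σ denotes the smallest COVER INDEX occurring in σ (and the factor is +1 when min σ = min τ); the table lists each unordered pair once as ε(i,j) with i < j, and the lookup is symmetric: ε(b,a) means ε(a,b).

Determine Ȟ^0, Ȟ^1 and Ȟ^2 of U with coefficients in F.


nonempty overlaps:
  U12={x8} U13={x3} U23={x4}
C dims 3,3; δ0: rk 3, SNF 1^2·2
degree 0: 3−3−0 = 0 → Ȟ^0 ≅ 0
degree 1: 3−0−3 = 0 plus torsion [2] → Ȟ^1 ≅ Z/2
degree 2: 0−0−0 = 0 → Ȟ^2 ≅ 0

Ȟ^0(U;F) ≅ 0; Ȟ^1(U;F) ≅ Z/2; Ȟ^2(U;F) ≅ 0


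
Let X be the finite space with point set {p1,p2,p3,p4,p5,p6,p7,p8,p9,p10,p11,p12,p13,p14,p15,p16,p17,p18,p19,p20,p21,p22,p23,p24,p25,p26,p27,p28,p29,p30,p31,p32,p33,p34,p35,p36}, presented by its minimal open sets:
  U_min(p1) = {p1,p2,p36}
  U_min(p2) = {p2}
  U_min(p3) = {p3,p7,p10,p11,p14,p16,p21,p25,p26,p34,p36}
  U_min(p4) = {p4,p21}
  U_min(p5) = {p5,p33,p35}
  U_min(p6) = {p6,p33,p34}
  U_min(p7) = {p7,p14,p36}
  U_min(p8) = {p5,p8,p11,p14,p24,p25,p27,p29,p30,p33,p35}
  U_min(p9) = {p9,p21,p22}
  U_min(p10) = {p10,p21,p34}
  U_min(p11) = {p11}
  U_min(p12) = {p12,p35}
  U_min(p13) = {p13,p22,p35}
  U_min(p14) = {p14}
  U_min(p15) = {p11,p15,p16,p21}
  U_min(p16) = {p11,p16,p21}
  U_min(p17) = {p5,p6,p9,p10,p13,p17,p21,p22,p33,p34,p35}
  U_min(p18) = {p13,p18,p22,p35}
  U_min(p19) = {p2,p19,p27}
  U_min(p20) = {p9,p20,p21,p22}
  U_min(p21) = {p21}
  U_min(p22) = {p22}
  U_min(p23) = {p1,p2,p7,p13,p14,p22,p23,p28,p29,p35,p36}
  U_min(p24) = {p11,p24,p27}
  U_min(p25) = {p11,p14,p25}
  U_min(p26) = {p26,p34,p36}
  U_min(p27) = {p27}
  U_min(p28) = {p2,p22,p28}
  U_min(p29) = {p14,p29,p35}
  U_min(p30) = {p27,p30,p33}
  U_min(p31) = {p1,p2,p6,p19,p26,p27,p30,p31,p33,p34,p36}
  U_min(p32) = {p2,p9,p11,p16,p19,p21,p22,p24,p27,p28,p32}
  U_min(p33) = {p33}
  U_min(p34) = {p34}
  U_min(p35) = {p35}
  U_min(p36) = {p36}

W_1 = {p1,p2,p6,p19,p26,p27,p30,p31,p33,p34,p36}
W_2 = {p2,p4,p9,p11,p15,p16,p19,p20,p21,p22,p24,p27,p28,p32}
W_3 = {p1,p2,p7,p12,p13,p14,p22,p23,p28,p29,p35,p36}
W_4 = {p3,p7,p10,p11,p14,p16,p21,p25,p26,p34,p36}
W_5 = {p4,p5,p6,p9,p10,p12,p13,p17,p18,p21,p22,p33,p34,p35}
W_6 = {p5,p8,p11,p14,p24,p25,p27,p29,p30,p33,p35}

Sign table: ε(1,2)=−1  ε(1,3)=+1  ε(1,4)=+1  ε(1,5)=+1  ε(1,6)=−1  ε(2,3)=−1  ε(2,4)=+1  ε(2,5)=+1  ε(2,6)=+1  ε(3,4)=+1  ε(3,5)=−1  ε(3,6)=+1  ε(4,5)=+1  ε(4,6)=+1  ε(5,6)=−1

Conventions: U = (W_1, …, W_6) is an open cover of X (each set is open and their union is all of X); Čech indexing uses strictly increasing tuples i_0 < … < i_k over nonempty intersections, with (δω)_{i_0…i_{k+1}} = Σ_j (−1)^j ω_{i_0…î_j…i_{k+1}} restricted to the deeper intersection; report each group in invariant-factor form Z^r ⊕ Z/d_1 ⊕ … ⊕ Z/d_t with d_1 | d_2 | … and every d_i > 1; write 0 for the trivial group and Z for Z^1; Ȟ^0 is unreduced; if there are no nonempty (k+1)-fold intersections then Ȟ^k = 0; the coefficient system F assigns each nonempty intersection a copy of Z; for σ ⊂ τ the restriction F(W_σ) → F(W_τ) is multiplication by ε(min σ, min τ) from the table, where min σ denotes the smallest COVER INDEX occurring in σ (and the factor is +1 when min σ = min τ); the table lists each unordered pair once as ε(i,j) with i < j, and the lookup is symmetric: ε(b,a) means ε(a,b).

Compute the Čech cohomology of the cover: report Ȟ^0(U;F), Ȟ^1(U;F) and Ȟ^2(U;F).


nerve of the cover:
  W12={p2,p19,p27} W13={p1,p2,p36} W14={p26,p34,p36} W15={p6,p33,p34} W16={p27,p30,p33} W23={p2,p22,p28} W24={p11,p16,p21} W25={p4,p9,p21,p22} W26={p11,p24,p27} W34={p7,p14,p36} W35={p12,p13,p22,p35} W36={p14,p29,p35} W45={p10,p21,p34} W46={p11,p14,p25} W56={p5,p33,p35}
  W123={p2} W126={p27} W134={p36} W145={p34} W156={p33} W235={p22} W245={p21} W246={p11} W346={p14} W356={p35}
C dims 6,15,10; δ0: rk 6, SNF 1^5·2; δ1: rk 9, SNF 1^9
Ȟ^0 = (6 − 6) − 0 = 0, so Ȟ^0 ≅ 0
Ȟ^1 = (15 − 9) − 6 = 0 plus torsion [2], so Ȟ^1 ≅ Z/2
Ȟ^2 = (10 − 0) − 9 = 1, so Ȟ^2 ≅ Z

Ȟ^0 ≅ 0,  Ȟ^1 ≅ Z/2,  Ȟ^2 ≅ Z


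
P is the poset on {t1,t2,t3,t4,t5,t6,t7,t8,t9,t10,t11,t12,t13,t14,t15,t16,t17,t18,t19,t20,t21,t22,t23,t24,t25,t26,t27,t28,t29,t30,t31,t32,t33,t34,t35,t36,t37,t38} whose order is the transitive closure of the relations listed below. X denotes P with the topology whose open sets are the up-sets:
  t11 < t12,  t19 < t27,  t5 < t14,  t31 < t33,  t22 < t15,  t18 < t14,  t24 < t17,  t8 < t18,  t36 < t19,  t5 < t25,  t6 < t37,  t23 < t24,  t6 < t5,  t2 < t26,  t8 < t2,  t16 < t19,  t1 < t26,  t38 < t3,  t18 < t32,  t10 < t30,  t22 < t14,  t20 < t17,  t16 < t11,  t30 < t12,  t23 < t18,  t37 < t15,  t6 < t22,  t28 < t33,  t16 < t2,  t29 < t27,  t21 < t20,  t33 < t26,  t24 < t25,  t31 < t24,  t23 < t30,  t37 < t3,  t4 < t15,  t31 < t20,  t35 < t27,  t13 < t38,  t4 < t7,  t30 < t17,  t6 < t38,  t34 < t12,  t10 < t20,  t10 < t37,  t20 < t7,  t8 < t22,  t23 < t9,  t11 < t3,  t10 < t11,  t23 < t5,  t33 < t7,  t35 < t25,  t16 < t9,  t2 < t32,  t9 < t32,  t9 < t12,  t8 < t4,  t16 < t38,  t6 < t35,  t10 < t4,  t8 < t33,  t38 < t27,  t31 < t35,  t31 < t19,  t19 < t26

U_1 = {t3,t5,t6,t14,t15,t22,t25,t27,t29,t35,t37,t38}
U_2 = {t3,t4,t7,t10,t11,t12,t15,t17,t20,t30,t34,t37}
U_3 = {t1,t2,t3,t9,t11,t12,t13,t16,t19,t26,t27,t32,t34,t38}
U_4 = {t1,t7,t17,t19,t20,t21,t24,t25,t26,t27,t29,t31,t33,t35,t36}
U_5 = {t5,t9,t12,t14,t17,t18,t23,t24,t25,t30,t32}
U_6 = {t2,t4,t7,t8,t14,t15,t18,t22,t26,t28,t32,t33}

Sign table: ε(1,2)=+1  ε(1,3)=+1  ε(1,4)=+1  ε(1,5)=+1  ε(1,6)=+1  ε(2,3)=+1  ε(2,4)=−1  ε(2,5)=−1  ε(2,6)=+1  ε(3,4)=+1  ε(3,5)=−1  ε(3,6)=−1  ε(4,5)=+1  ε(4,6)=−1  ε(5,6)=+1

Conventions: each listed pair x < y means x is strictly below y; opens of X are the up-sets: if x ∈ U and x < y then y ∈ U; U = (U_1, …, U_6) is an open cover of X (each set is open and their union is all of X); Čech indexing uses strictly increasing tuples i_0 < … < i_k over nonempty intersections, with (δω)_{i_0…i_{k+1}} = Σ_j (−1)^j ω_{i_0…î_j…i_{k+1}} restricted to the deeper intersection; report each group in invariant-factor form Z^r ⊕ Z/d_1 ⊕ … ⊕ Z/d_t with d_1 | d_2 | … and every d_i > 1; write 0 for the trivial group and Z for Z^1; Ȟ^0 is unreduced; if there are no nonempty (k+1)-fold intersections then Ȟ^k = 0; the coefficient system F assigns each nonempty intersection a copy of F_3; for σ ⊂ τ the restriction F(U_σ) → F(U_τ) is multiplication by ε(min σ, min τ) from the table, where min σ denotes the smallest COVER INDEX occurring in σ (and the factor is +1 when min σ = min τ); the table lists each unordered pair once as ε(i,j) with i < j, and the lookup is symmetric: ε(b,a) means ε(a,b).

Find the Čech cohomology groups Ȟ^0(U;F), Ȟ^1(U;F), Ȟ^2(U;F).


cover nerve:
  U12={t3,t15,t37} U13={t3,t27,t38} U14={t25,t27,t29,t35} U15={t5,t14,t25} U16={t14,t15,t22} U23={t3,t11,t12,t34} U24={t7,t17,t20} U25={t12,t17,t30} U26={t4,t7,t15} U34={t1,t19,t26,t27} U35={t9,t12,t32} U36={t2,t26,t32} U45={t17,t24,t25} U46={t7,t26,t33} U56={t14,t18,t32}
  U123={t3} U126={t15} U134={t27} U145={t25} U156={t14} U235={t12} U245={t17} U246={t7} U346={t26} U356={t32}
C dims 6,15,10; δ0: rk_F3 6; δ1: rk_F3 9
Ȟ^0: (6−6)−0=0 ⇒ 0
Ȟ^1: (15−9)−6=0 ⇒ 0
Ȟ^2: (10−0)−9=1 ⇒ Z/3

Ȟ^0(U;F) ≅ 0, Ȟ^1(U;F) ≅ 0 and Ȟ^2(U;F) ≅ Z/3


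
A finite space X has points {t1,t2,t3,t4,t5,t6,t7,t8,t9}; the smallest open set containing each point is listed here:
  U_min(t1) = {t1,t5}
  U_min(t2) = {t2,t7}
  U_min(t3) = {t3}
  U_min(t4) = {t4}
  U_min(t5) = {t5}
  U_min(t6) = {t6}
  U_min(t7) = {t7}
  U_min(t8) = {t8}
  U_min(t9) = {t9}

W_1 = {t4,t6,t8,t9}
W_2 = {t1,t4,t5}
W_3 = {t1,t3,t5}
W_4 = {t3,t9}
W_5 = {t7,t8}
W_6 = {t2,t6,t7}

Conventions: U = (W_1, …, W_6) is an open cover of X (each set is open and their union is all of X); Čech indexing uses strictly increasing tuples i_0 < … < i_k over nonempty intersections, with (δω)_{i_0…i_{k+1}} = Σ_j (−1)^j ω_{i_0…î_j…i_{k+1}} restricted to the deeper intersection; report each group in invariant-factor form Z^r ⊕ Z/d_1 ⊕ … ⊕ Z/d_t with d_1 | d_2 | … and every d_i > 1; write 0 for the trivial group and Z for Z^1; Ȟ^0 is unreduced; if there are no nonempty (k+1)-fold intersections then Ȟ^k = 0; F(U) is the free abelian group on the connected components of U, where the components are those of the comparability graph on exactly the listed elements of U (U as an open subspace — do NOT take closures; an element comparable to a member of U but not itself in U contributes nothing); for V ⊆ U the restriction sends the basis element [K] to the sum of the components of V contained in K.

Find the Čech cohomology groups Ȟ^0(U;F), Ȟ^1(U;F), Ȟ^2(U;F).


Ȟ^0(U;F) ≅ Z^7; Ȟ^1(U;F) ≅ 0; Ȟ^2(U;F) ≅ 0

nonempty intersections:
  W12={t4} W14={t9} W15={t8} W16={t6} W23={t1,t5} W34={t3} W56={t7}
components per intersection:
  W1: {t4} {t6} {t8} {t9}
  W2: {t1,t5} {t4}
  W3: {t1,t5} {t3}
  W4: {t3} {t9}
  W5: {t7} {t8}
  W6: {t2,t7} {t6}
  W12: {t4}
  W14: {t9}
  W15: {t8}
  W16: {t6}
  W23: {t1,t5}
  W34: {t3}
  W56: {t7}
C dims 14,7; δ0: rk 7, SNF 1^7
Ȟ^0: (14−7)−0=7 ⇒ Z^7
Ȟ^1: (7−0)−7=0 ⇒ 0
Ȟ^2: (0−0)−0=0 ⇒ 0


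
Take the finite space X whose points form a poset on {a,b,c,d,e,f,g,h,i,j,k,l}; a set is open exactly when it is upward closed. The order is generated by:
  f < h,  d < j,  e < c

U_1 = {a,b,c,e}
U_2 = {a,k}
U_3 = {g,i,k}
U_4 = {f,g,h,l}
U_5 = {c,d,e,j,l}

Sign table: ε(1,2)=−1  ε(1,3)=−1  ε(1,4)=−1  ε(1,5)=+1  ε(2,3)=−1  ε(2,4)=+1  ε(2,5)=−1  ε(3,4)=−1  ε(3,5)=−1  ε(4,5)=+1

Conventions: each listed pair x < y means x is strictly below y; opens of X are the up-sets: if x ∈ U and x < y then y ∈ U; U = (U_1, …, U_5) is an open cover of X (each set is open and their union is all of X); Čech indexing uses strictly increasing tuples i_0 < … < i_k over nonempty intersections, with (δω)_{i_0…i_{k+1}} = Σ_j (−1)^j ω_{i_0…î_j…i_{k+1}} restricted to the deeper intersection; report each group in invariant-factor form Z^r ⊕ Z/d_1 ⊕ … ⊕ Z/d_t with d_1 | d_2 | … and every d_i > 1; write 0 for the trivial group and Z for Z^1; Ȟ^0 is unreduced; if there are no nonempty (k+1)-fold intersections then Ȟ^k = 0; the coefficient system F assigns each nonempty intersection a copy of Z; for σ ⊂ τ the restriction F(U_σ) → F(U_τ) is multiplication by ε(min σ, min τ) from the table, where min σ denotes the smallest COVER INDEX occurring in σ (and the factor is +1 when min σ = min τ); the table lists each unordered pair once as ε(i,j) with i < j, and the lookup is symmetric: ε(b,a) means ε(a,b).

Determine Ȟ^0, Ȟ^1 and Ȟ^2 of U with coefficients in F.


nerve of the cover:
  U12={a} U15={c,e} U23={k} U34={g} U45={l}
C dims 5,5; δ0: rk 5, SNF 1^4·2
Ȟ^0 = (5 − 5) − 0 = 0, so Ȟ^0 ≅ 0
Ȟ^1 = (5 − 0) − 5 = 0 plus torsion [2], so Ȟ^1 ≅ Z/2
Ȟ^2 = (0 − 0) − 0 = 0, so Ȟ^2 ≅ 0

Ȟ^0 = 0,  Ȟ^1 = Z/2,  Ȟ^2 = 0


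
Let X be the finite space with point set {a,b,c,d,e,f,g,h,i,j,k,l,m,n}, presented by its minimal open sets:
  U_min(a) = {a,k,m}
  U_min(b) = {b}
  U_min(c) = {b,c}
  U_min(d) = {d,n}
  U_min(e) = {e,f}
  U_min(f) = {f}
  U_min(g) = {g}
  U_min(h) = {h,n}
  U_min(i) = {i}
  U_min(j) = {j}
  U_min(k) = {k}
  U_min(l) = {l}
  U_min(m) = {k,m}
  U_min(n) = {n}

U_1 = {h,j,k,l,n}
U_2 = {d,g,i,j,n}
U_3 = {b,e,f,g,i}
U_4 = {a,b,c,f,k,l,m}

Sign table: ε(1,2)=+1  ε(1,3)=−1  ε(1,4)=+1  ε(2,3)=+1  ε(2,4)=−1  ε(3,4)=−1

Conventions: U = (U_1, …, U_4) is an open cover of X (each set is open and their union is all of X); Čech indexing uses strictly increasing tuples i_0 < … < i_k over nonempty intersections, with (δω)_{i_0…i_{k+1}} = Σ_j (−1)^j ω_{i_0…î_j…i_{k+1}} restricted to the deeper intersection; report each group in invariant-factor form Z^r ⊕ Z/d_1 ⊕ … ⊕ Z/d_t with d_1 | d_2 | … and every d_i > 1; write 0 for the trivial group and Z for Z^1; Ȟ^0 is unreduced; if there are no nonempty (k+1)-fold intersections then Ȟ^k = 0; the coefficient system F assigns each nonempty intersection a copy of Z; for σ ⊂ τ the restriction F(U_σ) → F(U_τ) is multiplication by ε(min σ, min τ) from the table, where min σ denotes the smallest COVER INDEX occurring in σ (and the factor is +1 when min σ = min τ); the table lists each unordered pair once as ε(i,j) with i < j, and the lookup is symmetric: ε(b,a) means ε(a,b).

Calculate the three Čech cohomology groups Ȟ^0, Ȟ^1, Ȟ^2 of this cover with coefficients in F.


Ȟ^0(U;F) ≅ 0, Ȟ^1(U;F) ≅ Z/2 and Ȟ^2(U;F) ≅ 0

nonempty intersections:
  U12={j,n} U14={k,l} U23={g,i} U34={b,f}
C dims 4,4; δ0: rk 4, SNF 1^3·2
Ȟ^0: (4−4)−0=0 ⇒ 0
Ȟ^1: (4−0)−4=0 plus torsion [2] ⇒ Z/2
Ȟ^2: (0−0)−0=0 ⇒ 0


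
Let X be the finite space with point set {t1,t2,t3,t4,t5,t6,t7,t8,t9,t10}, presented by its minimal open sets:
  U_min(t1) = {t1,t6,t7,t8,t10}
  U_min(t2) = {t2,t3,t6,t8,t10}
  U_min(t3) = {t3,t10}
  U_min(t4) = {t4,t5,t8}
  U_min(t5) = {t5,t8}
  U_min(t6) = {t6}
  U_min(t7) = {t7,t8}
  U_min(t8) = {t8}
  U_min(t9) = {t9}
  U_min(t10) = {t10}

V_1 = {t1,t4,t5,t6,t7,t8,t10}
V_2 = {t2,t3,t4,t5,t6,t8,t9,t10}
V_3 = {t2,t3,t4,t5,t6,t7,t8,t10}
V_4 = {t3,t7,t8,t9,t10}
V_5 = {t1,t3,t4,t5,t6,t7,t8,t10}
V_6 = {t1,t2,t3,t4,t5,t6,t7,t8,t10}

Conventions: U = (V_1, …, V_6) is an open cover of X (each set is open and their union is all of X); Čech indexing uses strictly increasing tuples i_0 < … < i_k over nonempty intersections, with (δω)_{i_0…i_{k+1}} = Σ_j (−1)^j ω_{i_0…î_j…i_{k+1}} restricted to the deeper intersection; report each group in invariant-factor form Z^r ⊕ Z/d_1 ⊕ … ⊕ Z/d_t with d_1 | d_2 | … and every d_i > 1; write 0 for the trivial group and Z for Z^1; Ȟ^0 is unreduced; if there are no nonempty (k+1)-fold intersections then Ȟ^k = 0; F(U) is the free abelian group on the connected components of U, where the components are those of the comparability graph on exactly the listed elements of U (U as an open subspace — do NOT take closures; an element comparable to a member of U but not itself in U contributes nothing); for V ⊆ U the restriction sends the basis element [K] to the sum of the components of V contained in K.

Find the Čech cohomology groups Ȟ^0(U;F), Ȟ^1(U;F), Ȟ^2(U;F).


Ȟ^0 ≅ Z^2; Ȟ^1 ≅ 0; Ȟ^2 ≅ 0

intersection data:
  V12={t4,t5,t6,t8,t10} V13={t4,t5,t6,t7,t8,t10} V14={t7,t8,t10} V15={t1,t4,t5,t6,t7,t8,t10} V16={t1,t4,t5,t6,t7,t8,t10} V23={t2,t3,t4,t5,t6,t8,t10} V24={t3,t8,t9,t10} V25={t3,t4,t5,t6,t8,t10} V26={t2,t3,t4,t5,t6,t8,t10} V34={t3,t7,t8,t10} V35={t3,t4,t5,t6,t7,t8,t10} V36={t2,t3,t4,t5,t6,t7,t8,t10} V45={t3,t7,t8,t10} V46={t3,t7,t8,t10} V56={t1,t3,t4,t5,t6,t7,t8,t10}
  V123={t4,t5,t6,t8,t10} V124={t8,t10} V125={t4,t5,t6,t8,t10} V126={t4,t5,t6,t8,t10} V134={t7,t8,t10} V135={t4,t5,t6,t7,t8,t10} V136={t4,t5,t6,t7,t8,t10} V145={t7,t8,t10} V146={t7,t8,t10} V156={t1,t4,t5,t6,t7,t8,t10} V234={t3,t8,t10} V235={t3,t4,t5,t6,t8,t10} V236={t2,t3,t4,t5,t6,t8,t10} V245={t3,t8,t10} V246={t3,t8,t10} V256={t3,t4,t5,t6,t8,t10} V345={t3,t7,t8,t10} V346={t3,t7,t8,t10} V356={t3,t4,t5,t6,t7,t8,t10} V456={t3,t7,t8,t10}
  V1234={t8,t10} V1235={t4,t5,t6,t8,t10} V1236={t4,t5,t6,t8,t10} V1245={t8,t10} V1246={t8,t10} V1256={t4,t5,t6,t8,t10} V1345={t7,t8,t10} V1346={t7,t8,t10} V1356={t4,t5,t6,t7,t8,t10} V1456={t7,t8,t10} V2345={t3,t8,t10} V2346={t3,t8,t10} V2356={t3,t4,t5,t6,t8,t10} V2456={t3,t8,t10} V3456={t3,t7,t8,t10}
  V12345={t8,t10} V12346={t8,t10} V12356={t4,t5,t6,t8,t10} V12456={t8,t10} V13456={t7,t8,t10} V23456={t3,t8,t10}
  V123456={t8,t10}
components per intersection:
  V1: {t1,t4,t5,t6,t7,t8,t10}
  V2: {t2,t3,t4,t5,t6,t8,t10} {t9}
  V3: {t2,t3,t4,t5,t6,t7,t8,t10}
  V4: {t3,t10} {t7,t8} {t9}
  V5: {t1,t3,t4,t5,t6,t7,t8,t10}
  V6: {t1,t2,t3,t4,t5,t6,t7,t8,t10}
  V12: {t4,t5,t8} {t6} {t10}
  V13: {t4,t5,t7,t8} {t6} {t10}
  V14: {t7,t8} {t10}
  V15: {t1,t4,t5,t6,t7,t8,t10}
  V16: {t1,t4,t5,t6,t7,t8,t10}
  V23: {t2,t3,t4,t5,t6,t8,t10}
  V24: {t3,t10} {t8} {t9}
  V25: {t3,t10} {t4,t5,t8} {t6}
  V26: {t2,t3,t4,t5,t6,t8,t10}
  V34: {t3,t10} {t7,t8}
  V35: {t3,t10} {t4,t5,t7,t8} {t6}
  V36: {t2,t3,t4,t5,t6,t7,t8,t10}
  V45: {t3,t10} {t7,t8}
  V46: {t3,t10} {t7,t8}
  V56: {t1,t3,t4,t5,t6,t7,t8,t10}
  V123: {t4,t5,t8} {t6} {t10}
  V124: {t8} {t10}
  V125: {t4,t5,t8} {t6} {t10}
  V126: {t4,t5,t8} {t6} {t10}
  V134: {t7,t8} {t10}
  V135: {t4,t5,t7,t8} {t6} {t10}
  V136: {t4,t5,t7,t8} {t6} {t10}
  V145: {t7,t8} {t10}
  V146: {t7,t8} {t10}
  V156: {t1,t4,t5,t6,t7,t8,t10}
  V234: {t3,t10} {t8}
  V235: {t3,t10} {t4,t5,t8} {t6}
  V236: {t2,t3,t4,t5,t6,t8,t10}
  V245: {t3,t10} {t8}
  V246: {t3,t10} {t8}
  V256: {t3,t10} {t4,t5,t8} {t6}
  V345: {t3,t10} {t7,t8}
  V346: {t3,t10} {t7,t8}
  V356: {t3,t10} {t4,t5,t7,t8} {t6}
  V456: {t3,t10} {t7,t8}
  V1234: {t8} {t10}
  V1235: {t4,t5,t8} {t6} {t10}
  V1236: {t4,t5,t8} {t6} {t10}
  V1245: {t8} {t10}
  V1246: {t8} {t10}
  V1256: {t4,t5,t8} {t6} {t10}
  V1345: {t7,t8} {t10}
  V1346: {t7,t8} {t10}
  V1356: {t4,t5,t7,t8} {t6} {t10}
  V1456: {t7,t8} {t10}
  V2345: {t3,t10} {t8}
  V2346: {t3,t10} {t8}
  V2356: {t3,t10} {t4,t5,t8} {t6}
  V2456: {t3,t10} {t8}
  V3456: {t3,t10} {t7,t8}
  V12345: {t8} {t10}
  V12346: {t8} {t10}
  V12356: {t4,t5,t8} {t6} {t10}
  V12456: {t8} {t10}
  V13456: {t7,t8} {t10}
  V23456: {t3,t10} {t8}
  V123456: {t8} {t10}
C dims 9,29,46,35; δ0: rk 7, SNF 1^7; δ1: rk 22, SNF 1^22; δ2: rk 24, SNF 1^24
Ȟ^0 = (9 − 7) − 0 = 2, so Ȟ^0 ≅ Z^2
Ȟ^1 = (29 − 22) − 7 = 0, so Ȟ^1 ≅ 0
Ȟ^2 = (46 − 24) − 22 = 0, so Ȟ^2 ≅ 0


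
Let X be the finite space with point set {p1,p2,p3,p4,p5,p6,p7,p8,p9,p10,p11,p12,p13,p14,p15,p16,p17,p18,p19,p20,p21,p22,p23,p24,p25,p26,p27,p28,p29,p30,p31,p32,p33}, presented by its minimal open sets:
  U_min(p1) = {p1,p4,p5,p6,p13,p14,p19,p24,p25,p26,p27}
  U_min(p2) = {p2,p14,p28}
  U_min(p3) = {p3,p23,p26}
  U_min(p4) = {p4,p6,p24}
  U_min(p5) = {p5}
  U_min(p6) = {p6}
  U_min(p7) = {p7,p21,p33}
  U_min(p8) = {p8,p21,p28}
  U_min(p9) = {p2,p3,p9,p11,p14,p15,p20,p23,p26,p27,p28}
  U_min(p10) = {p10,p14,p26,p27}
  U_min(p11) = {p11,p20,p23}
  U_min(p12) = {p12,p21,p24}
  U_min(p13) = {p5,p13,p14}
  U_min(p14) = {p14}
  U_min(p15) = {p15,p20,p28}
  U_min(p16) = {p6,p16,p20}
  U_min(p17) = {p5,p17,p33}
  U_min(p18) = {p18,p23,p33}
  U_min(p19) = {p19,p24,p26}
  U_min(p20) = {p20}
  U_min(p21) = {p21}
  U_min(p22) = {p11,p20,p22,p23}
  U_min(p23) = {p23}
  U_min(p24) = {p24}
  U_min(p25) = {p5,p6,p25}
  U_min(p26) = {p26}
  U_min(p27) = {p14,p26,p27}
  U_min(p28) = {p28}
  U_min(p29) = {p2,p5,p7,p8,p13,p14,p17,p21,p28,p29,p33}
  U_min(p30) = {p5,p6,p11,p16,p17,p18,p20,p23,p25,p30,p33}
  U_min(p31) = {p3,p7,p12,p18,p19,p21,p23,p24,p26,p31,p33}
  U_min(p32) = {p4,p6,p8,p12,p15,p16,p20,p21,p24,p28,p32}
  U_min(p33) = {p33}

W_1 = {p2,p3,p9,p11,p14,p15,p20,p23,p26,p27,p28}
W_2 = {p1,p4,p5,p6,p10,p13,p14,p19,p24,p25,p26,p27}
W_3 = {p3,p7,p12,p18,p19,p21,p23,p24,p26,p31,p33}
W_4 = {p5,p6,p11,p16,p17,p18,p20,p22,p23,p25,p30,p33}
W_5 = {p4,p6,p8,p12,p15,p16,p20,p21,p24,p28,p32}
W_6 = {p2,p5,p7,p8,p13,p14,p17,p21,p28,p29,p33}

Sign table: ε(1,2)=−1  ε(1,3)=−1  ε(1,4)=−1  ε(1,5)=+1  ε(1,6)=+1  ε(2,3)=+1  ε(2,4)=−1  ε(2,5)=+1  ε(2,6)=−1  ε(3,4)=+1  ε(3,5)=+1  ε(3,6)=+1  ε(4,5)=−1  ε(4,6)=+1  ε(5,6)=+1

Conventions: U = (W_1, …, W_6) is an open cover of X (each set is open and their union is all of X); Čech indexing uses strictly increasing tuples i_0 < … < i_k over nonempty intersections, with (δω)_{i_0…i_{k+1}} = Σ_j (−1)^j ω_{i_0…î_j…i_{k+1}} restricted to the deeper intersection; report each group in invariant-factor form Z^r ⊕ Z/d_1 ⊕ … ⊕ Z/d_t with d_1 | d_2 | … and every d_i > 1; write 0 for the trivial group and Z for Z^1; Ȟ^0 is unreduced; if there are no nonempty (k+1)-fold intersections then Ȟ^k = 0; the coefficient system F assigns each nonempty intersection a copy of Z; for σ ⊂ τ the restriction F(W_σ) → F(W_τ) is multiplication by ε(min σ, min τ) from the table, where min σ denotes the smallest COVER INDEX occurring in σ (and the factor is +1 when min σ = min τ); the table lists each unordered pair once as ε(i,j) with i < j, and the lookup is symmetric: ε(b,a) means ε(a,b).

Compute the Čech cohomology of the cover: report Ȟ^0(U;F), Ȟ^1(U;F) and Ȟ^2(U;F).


Ȟ^0(U;F) ≅ 0; Ȟ^1(U;F) ≅ Z/2; Ȟ^2(U;F) ≅ Z

intersection data:
  W12={p14,p26,p27} W13={p3,p23,p26} W14={p11,p20,p23} W15={p15,p20,p28} W16={p2,p14,p28} W23={p19,p24,p26} W24={p5,p6,p25} W25={p4,p6,p24} W26={p5,p13,p14} W34={p18,p23,p33} W35={p12,p21,p24} W36={p7,p21,p33} W45={p6,p16,p20} W46={p5,p17,p33} W56={p8,p21,p28}
  W123={p26} W126={p14} W134={p23} W145={p20} W156={p28} W235={p24} W245={p6} W246={p5} W346={p33} W356={p21}
C dims 6,15,10; δ0: rk 6, SNF 1^5·2; δ1: rk 9, SNF 1^9
Ȟ^0 = (6 − 6) − 0 = 0, so Ȟ^0 ≅ 0
Ȟ^1 = (15 − 9) − 6 = 0 plus torsion [2], so Ȟ^1 ≅ Z/2
Ȟ^2 = (10 − 0) − 9 = 1, so Ȟ^2 ≅ Z


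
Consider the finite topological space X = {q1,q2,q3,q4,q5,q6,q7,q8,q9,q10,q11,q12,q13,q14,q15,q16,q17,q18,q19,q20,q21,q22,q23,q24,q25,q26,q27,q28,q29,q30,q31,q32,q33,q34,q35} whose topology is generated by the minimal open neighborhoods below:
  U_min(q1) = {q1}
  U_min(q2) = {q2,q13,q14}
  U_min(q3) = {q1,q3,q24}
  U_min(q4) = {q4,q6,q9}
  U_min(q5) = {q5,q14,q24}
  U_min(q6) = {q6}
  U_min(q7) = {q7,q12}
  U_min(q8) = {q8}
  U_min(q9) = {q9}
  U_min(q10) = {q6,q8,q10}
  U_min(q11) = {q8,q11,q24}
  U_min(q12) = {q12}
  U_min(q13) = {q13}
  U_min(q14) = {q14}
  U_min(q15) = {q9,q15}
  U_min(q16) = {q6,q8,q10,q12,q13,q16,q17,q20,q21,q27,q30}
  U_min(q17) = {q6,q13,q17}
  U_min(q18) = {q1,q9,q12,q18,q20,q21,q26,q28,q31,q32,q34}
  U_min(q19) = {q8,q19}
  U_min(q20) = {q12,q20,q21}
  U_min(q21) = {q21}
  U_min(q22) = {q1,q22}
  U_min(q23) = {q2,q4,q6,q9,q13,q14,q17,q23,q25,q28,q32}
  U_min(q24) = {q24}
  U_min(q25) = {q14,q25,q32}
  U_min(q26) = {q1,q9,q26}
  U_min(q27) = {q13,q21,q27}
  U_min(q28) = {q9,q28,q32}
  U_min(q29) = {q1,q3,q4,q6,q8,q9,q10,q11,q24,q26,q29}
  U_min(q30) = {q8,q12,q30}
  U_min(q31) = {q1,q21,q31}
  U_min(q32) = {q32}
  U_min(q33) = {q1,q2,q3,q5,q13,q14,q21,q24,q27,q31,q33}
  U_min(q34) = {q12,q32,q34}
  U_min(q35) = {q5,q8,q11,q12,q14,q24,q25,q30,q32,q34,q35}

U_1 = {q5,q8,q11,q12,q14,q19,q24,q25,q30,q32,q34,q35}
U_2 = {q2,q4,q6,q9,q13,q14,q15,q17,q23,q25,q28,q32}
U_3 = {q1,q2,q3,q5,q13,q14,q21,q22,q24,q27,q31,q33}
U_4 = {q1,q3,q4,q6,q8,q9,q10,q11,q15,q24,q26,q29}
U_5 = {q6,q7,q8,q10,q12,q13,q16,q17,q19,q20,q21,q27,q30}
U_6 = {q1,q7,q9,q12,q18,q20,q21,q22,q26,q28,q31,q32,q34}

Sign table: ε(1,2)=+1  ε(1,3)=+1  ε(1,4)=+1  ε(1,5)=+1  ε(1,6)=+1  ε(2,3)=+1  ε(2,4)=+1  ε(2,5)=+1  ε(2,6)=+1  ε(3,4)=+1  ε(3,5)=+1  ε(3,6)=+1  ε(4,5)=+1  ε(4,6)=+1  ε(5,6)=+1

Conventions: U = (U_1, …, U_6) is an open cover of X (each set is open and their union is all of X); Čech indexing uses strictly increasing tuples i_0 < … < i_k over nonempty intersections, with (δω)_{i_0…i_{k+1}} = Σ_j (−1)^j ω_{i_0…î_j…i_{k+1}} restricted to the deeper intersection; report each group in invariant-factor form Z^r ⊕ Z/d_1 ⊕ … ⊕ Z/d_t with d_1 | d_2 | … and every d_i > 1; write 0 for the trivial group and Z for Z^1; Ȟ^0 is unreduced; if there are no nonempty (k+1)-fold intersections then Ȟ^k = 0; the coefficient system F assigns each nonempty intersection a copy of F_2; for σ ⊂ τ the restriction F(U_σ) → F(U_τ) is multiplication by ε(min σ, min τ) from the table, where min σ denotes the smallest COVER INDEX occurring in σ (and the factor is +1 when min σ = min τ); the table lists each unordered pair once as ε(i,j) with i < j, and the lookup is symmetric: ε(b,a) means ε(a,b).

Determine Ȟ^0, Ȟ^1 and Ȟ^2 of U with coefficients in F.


Ȟ^0 = Z/2, Ȟ^1 = Z/2 and Ȟ^2 = Z/2

nonempty intersections:
  U12={q14,q25,q32} U13={q5,q14,q24} U14={q8,q11,q24} U15={q8,q12,q19,q30} U16={q12,q32,q34} U23={q2,q13,q14} U24={q4,q6,q9,q15} U25={q6,q13,q17} U26={q9,q28,q32} U34={q1,q3,q24} U35={q13,q21,q27} U36={q1,q21,q22,q31} U45={q6,q8,q10} U46={q1,q9,q26} U56={q7,q12,q20,q21}
  U123={q14} U126={q32} U134={q24} U145={q8} U156={q12} U235={q13} U245={q6} U246={q9} U346={q1} U356={q21}
C dims 6,15,10; δ0: rk_F2 5; δ1: rk_F2 9
Ȟ^0: (6−5)−0=1 ⇒ Z/2
Ȟ^1: (15−9)−5=1 ⇒ Z/2
Ȟ^2: (10−0)−9=1 ⇒ Z/2


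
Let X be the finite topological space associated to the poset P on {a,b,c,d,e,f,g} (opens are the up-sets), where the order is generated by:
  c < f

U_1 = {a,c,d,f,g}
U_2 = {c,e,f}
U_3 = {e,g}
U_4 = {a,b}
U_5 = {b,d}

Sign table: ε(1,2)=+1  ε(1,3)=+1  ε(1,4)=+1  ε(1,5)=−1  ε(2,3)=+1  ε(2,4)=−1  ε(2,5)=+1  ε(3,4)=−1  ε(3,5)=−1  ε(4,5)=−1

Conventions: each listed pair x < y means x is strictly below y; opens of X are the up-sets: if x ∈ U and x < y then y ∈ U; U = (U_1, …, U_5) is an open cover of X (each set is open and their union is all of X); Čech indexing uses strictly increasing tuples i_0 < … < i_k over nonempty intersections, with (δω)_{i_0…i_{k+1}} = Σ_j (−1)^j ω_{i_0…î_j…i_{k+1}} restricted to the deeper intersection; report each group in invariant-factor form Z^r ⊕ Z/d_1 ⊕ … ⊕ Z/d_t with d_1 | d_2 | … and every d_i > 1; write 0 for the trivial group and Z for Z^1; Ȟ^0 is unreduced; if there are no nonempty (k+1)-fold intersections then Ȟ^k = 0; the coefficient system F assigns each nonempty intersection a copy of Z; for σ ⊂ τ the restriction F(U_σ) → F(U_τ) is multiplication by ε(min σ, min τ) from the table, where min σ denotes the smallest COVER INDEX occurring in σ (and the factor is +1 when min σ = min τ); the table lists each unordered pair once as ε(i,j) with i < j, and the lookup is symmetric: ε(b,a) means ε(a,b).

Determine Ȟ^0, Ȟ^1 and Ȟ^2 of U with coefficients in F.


Ȟ^0(U;F) ≅ Z,  Ȟ^1(U;F) ≅ Z^2,  Ȟ^2(U;F) ≅ 0

nonempty intersections:
  U12={c,f} U13={g} U14={a} U15={d} U23={e} U45={b}
C dims 5,6; δ0: rk 4, SNF 1^4
Ȟ^0: (5−4)−0=1 ⇒ Z
Ȟ^1: (6−0)−4=2 ⇒ Z^2
Ȟ^2: (0−0)−0=0 ⇒ 0


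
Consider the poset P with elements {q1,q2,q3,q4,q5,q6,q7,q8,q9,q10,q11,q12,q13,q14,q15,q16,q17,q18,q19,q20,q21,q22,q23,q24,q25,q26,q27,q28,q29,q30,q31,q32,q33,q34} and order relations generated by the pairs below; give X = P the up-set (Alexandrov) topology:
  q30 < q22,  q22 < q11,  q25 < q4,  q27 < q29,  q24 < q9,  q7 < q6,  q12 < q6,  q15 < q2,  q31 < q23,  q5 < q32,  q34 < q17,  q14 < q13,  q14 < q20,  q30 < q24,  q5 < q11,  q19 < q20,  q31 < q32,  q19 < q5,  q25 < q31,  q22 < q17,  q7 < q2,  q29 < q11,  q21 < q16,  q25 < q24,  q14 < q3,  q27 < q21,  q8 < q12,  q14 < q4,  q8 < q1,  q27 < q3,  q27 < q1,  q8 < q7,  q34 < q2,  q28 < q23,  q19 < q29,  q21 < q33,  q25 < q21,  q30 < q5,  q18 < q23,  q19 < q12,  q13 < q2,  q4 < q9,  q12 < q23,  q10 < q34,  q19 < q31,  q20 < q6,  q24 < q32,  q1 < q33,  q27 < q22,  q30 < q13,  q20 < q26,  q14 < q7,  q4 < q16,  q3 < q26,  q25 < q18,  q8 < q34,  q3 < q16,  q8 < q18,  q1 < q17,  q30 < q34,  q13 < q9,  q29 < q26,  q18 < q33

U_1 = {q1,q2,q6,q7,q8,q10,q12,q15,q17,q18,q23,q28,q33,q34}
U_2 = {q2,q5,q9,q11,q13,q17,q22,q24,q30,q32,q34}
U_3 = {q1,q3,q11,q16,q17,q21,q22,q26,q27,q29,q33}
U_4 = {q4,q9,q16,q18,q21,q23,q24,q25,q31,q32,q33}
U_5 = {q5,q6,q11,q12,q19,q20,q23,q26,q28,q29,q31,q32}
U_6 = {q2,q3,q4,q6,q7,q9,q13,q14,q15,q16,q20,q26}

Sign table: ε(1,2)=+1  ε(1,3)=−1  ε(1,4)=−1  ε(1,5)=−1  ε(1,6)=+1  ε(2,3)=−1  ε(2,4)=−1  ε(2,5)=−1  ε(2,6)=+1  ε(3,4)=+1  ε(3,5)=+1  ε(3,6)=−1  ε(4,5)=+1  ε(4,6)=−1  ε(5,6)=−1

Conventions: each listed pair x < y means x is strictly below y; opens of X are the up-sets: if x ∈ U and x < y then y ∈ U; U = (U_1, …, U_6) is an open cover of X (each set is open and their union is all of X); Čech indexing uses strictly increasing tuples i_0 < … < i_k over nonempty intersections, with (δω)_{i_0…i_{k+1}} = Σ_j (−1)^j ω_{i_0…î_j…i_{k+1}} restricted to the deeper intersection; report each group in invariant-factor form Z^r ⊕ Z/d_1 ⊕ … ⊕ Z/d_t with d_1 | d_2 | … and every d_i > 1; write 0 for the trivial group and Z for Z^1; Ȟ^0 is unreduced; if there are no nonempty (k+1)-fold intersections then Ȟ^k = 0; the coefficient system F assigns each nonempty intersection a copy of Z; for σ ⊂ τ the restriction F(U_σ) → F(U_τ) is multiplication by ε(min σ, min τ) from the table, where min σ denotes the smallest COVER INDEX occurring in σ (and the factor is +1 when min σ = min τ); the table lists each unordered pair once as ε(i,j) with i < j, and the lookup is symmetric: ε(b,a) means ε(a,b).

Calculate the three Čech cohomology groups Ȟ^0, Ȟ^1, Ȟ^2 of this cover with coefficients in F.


intersection data:
  U12={q2,q17,q34} U13={q1,q17,q33} U14={q18,q23,q33} U15={q6,q12,q23,q28} U16={q2,q6,q7,q15} U23={q11,q17,q22} U24={q9,q24,q32} U25={q5,q11,q32} U26={q2,q9,q13} U34={q16,q21,q33} U35={q11,q26,q29} U36={q3,q16,q26} U45={q23,q31,q32} U46={q4,q9,q16} U56={q6,q20,q26}
  U123={q17} U126={q2} U134={q33} U145={q23} U156={q6} U235={q11} U245={q32} U246={q9} U346={q16} U356={q26}
C dims 6,15,10; δ0: rk 5, SNF 1^5; δ1: rk 10, SNF 1^9·2
Ȟ^0 = (6 − 5) − 0 = 1, so Ȟ^0 ≅ Z
Ȟ^1 = (15 − 10) − 5 = 0, so Ȟ^1 ≅ 0
Ȟ^2 = (10 − 0) − 10 = 0 plus torsion [2], so Ȟ^2 ≅ Z/2

Ȟ^0(U;F) ≅ Z; Ȟ^1(U;F) ≅ 0; Ȟ^2(U;F) ≅ Z/2


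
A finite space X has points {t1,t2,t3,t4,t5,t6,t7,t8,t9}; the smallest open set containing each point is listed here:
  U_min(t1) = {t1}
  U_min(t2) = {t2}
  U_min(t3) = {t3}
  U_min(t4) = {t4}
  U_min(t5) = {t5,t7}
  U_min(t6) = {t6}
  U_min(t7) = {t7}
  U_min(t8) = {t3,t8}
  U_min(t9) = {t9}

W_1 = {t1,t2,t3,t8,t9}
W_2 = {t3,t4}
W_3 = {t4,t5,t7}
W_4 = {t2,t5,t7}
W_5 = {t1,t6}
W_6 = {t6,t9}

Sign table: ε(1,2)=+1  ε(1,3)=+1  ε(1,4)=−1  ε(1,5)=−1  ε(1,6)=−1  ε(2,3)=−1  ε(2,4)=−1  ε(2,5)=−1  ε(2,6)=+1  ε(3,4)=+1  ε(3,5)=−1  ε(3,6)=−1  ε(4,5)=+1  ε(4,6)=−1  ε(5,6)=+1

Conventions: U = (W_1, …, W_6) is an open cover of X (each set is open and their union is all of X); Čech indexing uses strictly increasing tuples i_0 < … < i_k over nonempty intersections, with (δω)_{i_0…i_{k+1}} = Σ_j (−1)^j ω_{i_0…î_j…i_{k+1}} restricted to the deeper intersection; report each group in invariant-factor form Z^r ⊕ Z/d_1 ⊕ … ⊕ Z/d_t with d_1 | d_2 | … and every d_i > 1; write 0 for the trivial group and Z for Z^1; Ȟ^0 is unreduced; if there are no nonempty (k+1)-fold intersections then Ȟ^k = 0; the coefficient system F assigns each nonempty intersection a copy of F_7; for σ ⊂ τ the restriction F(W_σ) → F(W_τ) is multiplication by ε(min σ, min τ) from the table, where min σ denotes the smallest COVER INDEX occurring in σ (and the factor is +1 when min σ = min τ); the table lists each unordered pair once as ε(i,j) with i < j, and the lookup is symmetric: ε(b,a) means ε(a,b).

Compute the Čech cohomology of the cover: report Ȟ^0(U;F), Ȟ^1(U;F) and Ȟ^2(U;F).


Ȟ^0 ≅ Z/7,  Ȟ^1 ≅ Z/7 ⊕ Z/7,  Ȟ^2 ≅ 0

cover nerve:
  W12={t3} W14={t2} W15={t1} W16={t9} W23={t4} W34={t5,t7} W56={t6}
C dims 6,7; δ0: rk_F7 5
Ȟ^0: (6−5)−0=1 ⇒ Z/7
Ȟ^1: (7−0)−5=2 ⇒ Z/7 ⊕ Z/7
Ȟ^2: (0−0)−0=0 ⇒ 0


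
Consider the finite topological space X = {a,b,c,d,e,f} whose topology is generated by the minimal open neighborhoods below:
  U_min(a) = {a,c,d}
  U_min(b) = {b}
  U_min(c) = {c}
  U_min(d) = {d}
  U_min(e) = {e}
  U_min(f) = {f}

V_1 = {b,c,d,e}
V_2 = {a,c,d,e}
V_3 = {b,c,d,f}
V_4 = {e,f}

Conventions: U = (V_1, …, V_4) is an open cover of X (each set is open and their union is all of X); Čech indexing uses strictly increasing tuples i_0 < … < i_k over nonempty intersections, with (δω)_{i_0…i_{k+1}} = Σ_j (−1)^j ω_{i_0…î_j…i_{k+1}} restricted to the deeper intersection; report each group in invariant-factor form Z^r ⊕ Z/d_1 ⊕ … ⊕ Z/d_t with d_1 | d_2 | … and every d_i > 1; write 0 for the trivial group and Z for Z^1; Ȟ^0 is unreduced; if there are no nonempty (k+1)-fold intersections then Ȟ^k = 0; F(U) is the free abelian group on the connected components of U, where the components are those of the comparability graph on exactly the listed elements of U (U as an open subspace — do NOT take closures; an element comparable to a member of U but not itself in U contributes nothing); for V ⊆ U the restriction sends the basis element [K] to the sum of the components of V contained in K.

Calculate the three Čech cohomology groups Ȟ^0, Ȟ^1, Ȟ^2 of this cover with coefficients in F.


Ȟ^0(U;F) ≅ Z^4, Ȟ^1(U;F) ≅ 0, Ȟ^2(U;F) ≅ 0

nonempty overlaps:
  V12={c,d,e} V13={b,c,d} V14={e} V23={c,d} V24={e} V34={f}
  V123={c,d} V124={e}
components per intersection:
  V1: {b} {c} {d} {e}
  V2: {a,c,d} {e}
  V3: {b} {c} {d} {f}
  V4: {e} {f}
  V12: {c} {d} {e}
  V13: {b} {c} {d}
  V14: {e}
  V23: {c} {d}
  V24: {e}
  V34: {f}
  V123: {c} {d}
  V124: {e}
C dims 12,11,3; δ0: rk 8, SNF 1^8; δ1: rk 3, SNF 1^3
degree 0: 12−8−0 = 4 → Ȟ^0 ≅ Z^4
degree 1: 11−3−8 = 0 → Ȟ^1 ≅ 0
degree 2: 3−0−3 = 0 → Ȟ^2 ≅ 0


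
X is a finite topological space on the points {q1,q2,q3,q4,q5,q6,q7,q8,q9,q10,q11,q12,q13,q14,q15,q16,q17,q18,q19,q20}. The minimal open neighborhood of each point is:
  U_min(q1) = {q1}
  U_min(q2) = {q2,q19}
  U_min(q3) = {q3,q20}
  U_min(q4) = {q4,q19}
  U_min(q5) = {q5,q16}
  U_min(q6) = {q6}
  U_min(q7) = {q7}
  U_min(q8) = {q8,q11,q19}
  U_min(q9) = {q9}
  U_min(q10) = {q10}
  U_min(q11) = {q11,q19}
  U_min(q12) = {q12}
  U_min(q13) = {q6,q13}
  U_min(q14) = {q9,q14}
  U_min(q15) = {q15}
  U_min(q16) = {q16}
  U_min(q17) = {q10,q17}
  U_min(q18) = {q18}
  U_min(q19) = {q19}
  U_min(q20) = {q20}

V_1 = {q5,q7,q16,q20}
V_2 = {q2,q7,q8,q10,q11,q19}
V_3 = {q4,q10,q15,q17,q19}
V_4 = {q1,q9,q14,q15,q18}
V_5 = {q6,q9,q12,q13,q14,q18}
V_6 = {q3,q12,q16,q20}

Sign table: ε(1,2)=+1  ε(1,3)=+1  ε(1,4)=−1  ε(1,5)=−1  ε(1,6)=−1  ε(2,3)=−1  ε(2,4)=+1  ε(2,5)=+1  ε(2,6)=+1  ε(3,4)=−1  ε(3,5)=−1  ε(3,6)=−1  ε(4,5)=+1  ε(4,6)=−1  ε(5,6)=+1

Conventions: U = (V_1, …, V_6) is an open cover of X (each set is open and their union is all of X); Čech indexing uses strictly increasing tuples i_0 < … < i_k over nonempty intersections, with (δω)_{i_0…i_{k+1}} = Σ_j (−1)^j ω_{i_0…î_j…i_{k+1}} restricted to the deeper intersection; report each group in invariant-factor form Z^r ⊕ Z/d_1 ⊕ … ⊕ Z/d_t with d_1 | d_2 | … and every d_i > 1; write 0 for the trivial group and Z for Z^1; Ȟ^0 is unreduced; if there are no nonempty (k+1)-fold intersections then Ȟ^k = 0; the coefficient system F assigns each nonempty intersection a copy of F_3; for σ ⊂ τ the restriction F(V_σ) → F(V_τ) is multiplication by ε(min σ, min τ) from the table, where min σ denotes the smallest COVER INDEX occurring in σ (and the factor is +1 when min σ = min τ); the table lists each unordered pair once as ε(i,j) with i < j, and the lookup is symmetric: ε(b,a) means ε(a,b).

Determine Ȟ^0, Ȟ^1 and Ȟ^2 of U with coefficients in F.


intersection data:
  V12={q7} V16={q16,q20} V23={q10,q19} V34={q15} V45={q9,q14,q18} V56={q12}
C dims 6,6; δ0: rk_F3 6
Ȟ^0 = (6 − 6) − 0 = 0, so Ȟ^0 ≅ 0
Ȟ^1 = (6 − 0) − 6 = 0, so Ȟ^1 ≅ 0
Ȟ^2 = (0 − 0) − 0 = 0, so Ȟ^2 ≅ 0

Ȟ^0(U;F) ≅ 0,  Ȟ^1(U;F) ≅ 0,  Ȟ^2(U;F) ≅ 0
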